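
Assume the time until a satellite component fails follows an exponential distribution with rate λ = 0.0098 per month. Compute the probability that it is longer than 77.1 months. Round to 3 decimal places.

0.470

P(X > 77.1) = e^(−λ·77.1) = e^(−0.75558) ≈ 0.470.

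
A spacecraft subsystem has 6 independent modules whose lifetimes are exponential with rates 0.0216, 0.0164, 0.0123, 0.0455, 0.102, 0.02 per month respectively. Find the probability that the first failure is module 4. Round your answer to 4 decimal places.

The time to first failure is exponential with rate Σλ = 0.0216 + 0.0164 + 0.0123 + 0.0455 + 0.102 + 0.02 = 0.2178.
P(module 4 first) = λ_4/Σλ = 0.0455/0.2178 ≈ 0.2089.

0.2089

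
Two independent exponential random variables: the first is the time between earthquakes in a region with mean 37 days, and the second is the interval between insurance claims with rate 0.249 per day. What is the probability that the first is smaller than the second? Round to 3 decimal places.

0.098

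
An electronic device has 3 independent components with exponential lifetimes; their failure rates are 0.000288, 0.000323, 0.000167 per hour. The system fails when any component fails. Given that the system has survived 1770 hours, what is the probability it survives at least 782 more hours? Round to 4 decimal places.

Time to first failure ~ Exp(Σλ) with Σλ = 0.000778.
By memorylessness, P(T > 1770+782 | T > 1770) = P(T > 782) = e^(−0.000778·782) ≈ 0.5442.

0.5442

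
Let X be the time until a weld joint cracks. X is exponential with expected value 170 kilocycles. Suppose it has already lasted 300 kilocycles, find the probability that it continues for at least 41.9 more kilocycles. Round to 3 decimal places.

0.782

The rate is λ = 1/170 = 0.00588235 per kilocycle.
The exponential is memoryless, so the remaining time is again Exp(λ): the condition X > 300 is irrelevant.
P(X > 41.9) = e^(−0.24647) ≈ 0.782.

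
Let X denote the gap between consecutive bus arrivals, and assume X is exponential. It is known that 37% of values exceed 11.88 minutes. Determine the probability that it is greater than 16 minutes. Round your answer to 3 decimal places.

e^(−λ·11.88) = 0.37 ⇒ λ = −ln(0.37)/11.88 = 0.0836913.
P(X > 16) = e^(−0.0836913·16) = e^(−1.3391) ≈ 0.262.

0.262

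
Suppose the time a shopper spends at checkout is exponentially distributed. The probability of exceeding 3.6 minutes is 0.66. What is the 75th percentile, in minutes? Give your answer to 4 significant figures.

e^(−λ·3.6) = 0.66 ⇒ λ = −ln(0.66)/3.6 = 0.115421.
75th percentile: 1 − e^(−λt) = 0.75, t = −ln(0.25)/λ = 12.0108 minutes.

12.01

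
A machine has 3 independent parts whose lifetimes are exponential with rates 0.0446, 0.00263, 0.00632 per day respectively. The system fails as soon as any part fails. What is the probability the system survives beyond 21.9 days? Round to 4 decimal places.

The time to first failure is exponential with rate Σλ = 0.0446 + 0.00263 + 0.00632 = 0.05355.
P(min > 21.9) = e^(−0.05355·21.9) = e^(−1.1727) ≈ 0.3095.

0.3095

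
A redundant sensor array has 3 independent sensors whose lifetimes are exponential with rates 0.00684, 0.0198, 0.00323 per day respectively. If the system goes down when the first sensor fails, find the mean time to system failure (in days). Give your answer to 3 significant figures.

33.5

The time to first failure is exponential with rate Σλ = 0.00684 + 0.0198 + 0.00323 = 0.02987.
E[min] = 1/Σλ = 1/0.02987 = 33.4784 days.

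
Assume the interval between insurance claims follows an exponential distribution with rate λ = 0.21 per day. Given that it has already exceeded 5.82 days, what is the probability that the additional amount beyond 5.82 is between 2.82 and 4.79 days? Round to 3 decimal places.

Memoryless: the residual past 5.82 is again Exp(λ).
P(2.82 < residual < 4.79) = e^(−λ·2.82) − e^(−λ·4.79) = 0.55311 − 0.36572 ≈ 0.187.

0.187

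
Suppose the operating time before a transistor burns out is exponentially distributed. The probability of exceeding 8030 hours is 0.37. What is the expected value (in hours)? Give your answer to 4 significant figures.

e^(−λ·8030) = 0.37 ⇒ λ = −ln(0.37)/8030 = 0.000123817.
Mean = 1/λ = 8076.42 hours.

8076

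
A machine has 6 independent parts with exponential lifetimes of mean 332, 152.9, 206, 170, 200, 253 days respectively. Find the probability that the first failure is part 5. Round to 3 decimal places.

0.171

Rates: λ_i = 1/mean_i → 0.00301205, 0.00654022, 0.00485437, 0.00588235, 0.005, 0.00395257; Σλ = 0.0292416.
P(part 5 first) = λ_5/Σλ = 0.005/0.0292416 ≈ 0.171.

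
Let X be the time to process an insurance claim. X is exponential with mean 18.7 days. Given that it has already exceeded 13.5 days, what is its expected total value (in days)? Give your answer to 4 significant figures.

The rate is λ = 1/18.7 = 0.0534759 per day.
By memorylessness, E[X | X > 13.5] = 13.5 + 1/λ = 13.5 + 18.7 = 32.2 days.

32.20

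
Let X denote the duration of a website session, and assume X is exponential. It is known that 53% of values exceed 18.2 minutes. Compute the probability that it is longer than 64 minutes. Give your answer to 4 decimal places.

e^(−λ·18.2) = 0.53 ⇒ λ = −ln(0.53)/18.2 = 0.0348834.
P(X > 64) = e^(−0.0348834·64) = e^(−2.2325) ≈ 0.1073.

0.1073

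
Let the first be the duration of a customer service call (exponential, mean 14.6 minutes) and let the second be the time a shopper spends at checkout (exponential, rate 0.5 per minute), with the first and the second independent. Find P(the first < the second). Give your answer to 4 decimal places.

0.1205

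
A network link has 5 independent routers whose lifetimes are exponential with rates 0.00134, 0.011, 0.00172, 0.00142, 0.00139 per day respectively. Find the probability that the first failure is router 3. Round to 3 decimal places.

0.102

The time to first failure is exponential with rate Σλ = 0.00134 + 0.011 + 0.00172 + 0.00142 + 0.00139 = 0.01687.
P(router 3 first) = λ_3/Σλ = 0.00172/0.01687 ≈ 0.102.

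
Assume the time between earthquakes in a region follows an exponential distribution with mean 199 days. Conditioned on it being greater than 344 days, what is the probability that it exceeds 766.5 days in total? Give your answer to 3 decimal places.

0.120

The rate is λ = 1/199 = 0.00502513 per day.
The exponential is memoryless, so the remaining time is again Exp(λ): the condition X > 344 is irrelevant.
P(X > 422.5) = e^(−2.1231) ≈ 0.120.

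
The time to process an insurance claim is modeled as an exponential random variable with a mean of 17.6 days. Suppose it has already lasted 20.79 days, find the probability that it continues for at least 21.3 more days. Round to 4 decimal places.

0.2981

The rate is λ = 1/17.6 = 0.0568182 per day.
P(X > s+t | X > s) = e^(−λ(s+t))/e^(−λs) = e^(−λt), independent of s = 20.79.
P(X > 21.3) = e^(−1.2102) ≈ 0.2981.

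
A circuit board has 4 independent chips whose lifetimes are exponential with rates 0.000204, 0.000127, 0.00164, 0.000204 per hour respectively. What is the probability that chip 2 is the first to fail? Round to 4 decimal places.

The time to first failure is exponential with rate Σλ = 0.000204 + 0.000127 + 0.00164 + 0.000204 = 0.002175.
P(chip 2 first) = λ_2/Σλ = 0.000127/0.002175 ≈ 0.0584.

0.0584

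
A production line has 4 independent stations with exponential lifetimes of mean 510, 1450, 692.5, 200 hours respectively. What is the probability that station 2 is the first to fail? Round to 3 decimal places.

0.076

Rates: λ_i = 1/mean_i → 0.00196078, 0.000689655, 0.00144404, 0.005; Σλ = 0.00909448.
P(station 2 first) = λ_2/Σλ = 0.000689655/0.00909448 ≈ 0.076.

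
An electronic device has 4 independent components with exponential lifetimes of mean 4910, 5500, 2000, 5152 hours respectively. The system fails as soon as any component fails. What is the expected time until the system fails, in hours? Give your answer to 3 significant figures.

926

The first failure time is exponential with rate Σλ_i = 1/4910 + 1/5500 + 1/2000 + 1/5152 = 0.00107958 per hour.
E[min] = 1/Σλ = 1/0.00107958 = 926.283 hours.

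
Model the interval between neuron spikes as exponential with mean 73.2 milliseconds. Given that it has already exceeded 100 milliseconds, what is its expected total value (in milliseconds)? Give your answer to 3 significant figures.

The rate is λ = 1/73.2 = 0.0136612 per millisecond.
By memorylessness, E[X | X > 100] = 100 + 1/λ = 100 + 73.2 = 173.2 milliseconds.

173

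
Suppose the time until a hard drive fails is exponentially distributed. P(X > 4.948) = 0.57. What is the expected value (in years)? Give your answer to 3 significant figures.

8.80

e^(−λ·4.948) = 0.57 ⇒ λ = −ln(0.57)/4.948 = 0.113605.
Mean = 1/λ = 8.80241 years.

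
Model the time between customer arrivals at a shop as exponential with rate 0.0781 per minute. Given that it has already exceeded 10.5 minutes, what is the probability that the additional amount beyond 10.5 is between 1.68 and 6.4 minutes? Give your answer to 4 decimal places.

0.2704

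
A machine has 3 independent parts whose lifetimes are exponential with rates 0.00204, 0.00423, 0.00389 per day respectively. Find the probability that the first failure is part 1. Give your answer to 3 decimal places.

0.201

The time to first failure is exponential with rate Σλ = 0.00204 + 0.00423 + 0.00389 = 0.01016.
P(part 1 first) = λ_1/Σλ = 0.00204/0.01016 ≈ 0.201.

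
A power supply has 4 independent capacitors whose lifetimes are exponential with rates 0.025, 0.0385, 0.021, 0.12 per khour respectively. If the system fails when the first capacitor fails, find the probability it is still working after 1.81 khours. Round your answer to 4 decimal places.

The time to first failure is exponential with rate Σλ = 0.025 + 0.0385 + 0.021 + 0.12 = 0.2045.
P(min > 1.81) = e^(−0.2045·1.81) = e^(−0.37015) ≈ 0.6906.

0.6906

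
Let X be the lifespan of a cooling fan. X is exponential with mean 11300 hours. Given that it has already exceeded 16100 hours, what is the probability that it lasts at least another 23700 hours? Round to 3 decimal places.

The rate is λ = 1/11300 = 0.0000884956 per hour.
The exponential is memoryless, so the remaining time is again Exp(λ): the condition X > 16100 is irrelevant.
P(X > 23700) = e^(−2.0973) ≈ 0.123.

0.123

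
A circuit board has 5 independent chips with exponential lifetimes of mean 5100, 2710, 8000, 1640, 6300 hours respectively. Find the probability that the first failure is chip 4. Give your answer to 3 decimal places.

0.418

Rates: λ_i = 1/mean_i → 0.000196078, 0.000369004, 0.000125, 0.000609756, 0.00015873; Σλ = 0.00145857.
P(chip 4 first) = λ_4/Σλ = 0.000609756/0.00145857 ≈ 0.418.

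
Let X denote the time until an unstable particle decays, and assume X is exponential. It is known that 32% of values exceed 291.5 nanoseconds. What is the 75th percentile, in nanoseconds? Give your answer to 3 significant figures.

355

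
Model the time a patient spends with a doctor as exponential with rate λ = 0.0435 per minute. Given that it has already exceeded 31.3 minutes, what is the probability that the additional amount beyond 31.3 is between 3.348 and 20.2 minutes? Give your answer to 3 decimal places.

Memoryless: the residual past 31.3 is again Exp(λ).
P(3.348 < residual < 20.2) = e^(−λ·3.348) − e^(−λ·20.2) = 0.86447 − 0.41532 ≈ 0.449.

0.449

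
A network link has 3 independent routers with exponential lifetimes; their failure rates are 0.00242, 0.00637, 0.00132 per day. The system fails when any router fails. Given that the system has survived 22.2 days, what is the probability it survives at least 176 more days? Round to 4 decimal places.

0.1687

Time to first failure ~ Exp(Σλ) with Σλ = 0.01011.
By memorylessness, P(T > 22.2+176 | T > 22.2) = P(T > 176) = e^(−0.01011·176) ≈ 0.1687.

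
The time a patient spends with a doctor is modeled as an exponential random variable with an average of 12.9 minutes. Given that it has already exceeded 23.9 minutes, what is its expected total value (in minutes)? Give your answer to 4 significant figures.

36.80

The rate is λ = 1/12.9 = 0.0775194 per minute.
By memorylessness, E[X | X > 23.9] = 23.9 + 1/λ = 23.9 + 12.9 = 36.8 minutes.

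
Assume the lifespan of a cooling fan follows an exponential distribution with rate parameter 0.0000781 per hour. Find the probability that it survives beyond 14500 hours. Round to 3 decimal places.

0.322

P(X > 14500) = e^(−λ·14500) = e^(−1.1324) ≈ 0.322.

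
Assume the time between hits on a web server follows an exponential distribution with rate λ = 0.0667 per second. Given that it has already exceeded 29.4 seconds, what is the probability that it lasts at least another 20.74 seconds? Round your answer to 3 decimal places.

0.251

P(X > s+t | X > s) = e^(−λ(s+t))/e^(−λs) = e^(−λt), independent of s = 29.4.
P(X > 20.74) = e^(−1.3834) ≈ 0.251.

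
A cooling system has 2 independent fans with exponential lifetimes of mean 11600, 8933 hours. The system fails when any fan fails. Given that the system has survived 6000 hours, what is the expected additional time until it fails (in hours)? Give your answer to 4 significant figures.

5047

First-failure rate Σλ = 1/11600 + 1/8933 = 0.000198151.
By memorylessness the expected residual is 1/Σλ = 5046.65 hours, regardless of the 6000 already elapsed.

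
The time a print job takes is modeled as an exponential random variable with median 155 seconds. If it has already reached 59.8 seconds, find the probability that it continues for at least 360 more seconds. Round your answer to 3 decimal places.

0.200

For an exponential, median = ln(2)/λ, so λ = ln 2 / 155 = 0.00447192 per second.
The exponential is memoryless, so the remaining time is again Exp(λ): the condition X > 59.8 is irrelevant.
P(X > 360) = e^(−1.6099) ≈ 0.200.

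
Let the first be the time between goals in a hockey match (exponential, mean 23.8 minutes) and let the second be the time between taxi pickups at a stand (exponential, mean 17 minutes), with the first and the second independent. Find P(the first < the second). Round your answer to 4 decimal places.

λ_1 = 1/23.8 = 0.0420168, λ_2 = 1/17 = 0.0588235.
For independent exponentials, P(the first < the second) = λ_1/(λ_1+λ_2) = 0.0420168/0.10084 ≈ 0.4167.

0.4167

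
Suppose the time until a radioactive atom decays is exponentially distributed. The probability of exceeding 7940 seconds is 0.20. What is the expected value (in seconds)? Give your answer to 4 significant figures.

e^(−λ·7940) = 0.20 ⇒ λ = −ln(0.20)/7940 = 0.0002027.
Mean = 1/λ = 4933.4 seconds.

4933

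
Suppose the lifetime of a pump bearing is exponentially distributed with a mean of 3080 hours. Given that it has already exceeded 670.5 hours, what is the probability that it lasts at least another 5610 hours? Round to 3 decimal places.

0.162

The rate is λ = 1/3080 = 0.000324675 per hour.
The exponential is memoryless, so the remaining time is again Exp(λ): the condition X > 670.5 is irrelevant.
P(X > 5610) = e^(−1.8214) ≈ 0.162.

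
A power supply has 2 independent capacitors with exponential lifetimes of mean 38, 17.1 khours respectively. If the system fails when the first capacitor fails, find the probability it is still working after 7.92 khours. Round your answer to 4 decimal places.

0.5109

The first failure time is exponential with rate Σλ_i = 1/38 + 1/17.1 = 0.0847953 per khour.
P(min > 7.92) = e^(−0.0847953·7.92) = e^(−0.67158) ≈ 0.5109.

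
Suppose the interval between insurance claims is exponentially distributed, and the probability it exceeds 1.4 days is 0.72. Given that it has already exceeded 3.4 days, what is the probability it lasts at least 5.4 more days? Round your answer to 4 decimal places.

From e^(−λ·1.4) = 0.72, λ = −ln(0.72)/1.4 = 0.234646.
Memoryless: P(X > 3.4+5.4 | X > 3.4) = P(X > 5.4) = e^(−0.234646·5.4) ≈ 0.2817.

0.2817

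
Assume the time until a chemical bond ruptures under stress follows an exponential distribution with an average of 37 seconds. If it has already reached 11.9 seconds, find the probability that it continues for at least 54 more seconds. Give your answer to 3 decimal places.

0.232

The rate is λ = 1/37 = 0.027027 per second.
By the memoryless property, P(X > 11.9+54 | X > 11.9) = P(X > 54).
P(X > 54) = e^(−1.4595) ≈ 0.232.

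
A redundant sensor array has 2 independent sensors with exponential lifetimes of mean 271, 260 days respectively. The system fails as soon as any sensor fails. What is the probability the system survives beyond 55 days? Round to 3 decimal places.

0.661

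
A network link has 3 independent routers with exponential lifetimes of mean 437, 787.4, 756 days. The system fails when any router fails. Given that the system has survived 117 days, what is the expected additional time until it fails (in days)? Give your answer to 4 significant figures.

First-failure rate Σλ = 1/437 + 1/787.4 + 1/756 = 0.00488108.
By memorylessness the expected residual is 1/Σλ = 204.873 days, regardless of the 117 already elapsed.

204.9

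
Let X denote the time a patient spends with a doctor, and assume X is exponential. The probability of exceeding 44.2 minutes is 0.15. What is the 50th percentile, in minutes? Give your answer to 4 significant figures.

16.15

e^(−λ·44.2) = 0.15 ⇒ λ = −ln(0.15)/44.2 = 0.0429213.
50th percentile: 1 − e^(−λt) = 0.5, t = −ln(0.5)/λ = 16.1493 minutes.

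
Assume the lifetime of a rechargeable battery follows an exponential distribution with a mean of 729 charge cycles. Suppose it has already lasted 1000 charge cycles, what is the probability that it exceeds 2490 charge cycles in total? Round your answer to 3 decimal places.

0.130

The rate is λ = 1/729 = 0.00137174 per charge cycle.
P(X > s+t | X > s) = e^(−λ(s+t))/e^(−λs) = e^(−λt), independent of s = 1000.
P(X > 1490) = e^(−2.0439) ≈ 0.130.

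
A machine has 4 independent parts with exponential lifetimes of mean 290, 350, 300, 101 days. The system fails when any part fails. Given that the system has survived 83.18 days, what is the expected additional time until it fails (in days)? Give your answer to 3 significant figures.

First-failure rate Σλ = 1/290 + 1/350 + 1/300 + 1/101 = 0.0195397.
By memorylessness the expected residual is 1/Σλ = 51.1777 days, regardless of the 83.18 already elapsed.

51.2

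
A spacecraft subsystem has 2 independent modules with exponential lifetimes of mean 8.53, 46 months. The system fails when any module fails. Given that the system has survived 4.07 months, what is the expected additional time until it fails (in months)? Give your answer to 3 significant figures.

First-failure rate Σλ = 1/8.53 + 1/46 = 0.138972.
By memorylessness the expected residual is 1/Σλ = 7.19567 months, regardless of the 4.07 already elapsed.

7.20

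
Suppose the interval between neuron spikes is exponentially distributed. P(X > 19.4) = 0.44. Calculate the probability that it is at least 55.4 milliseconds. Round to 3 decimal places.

0.096

e^(−λ·19.4) = 0.44 ⇒ λ = −ln(0.44)/19.4 = 0.0423186.
P(X > 55.4) = e^(−0.0423186·55.4) = e^(−2.3444) ≈ 0.096.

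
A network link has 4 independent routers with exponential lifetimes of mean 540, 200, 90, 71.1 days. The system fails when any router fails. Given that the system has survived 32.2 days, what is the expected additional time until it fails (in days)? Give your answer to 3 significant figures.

First-failure rate Σλ = 1/540 + 1/200 + 1/90 + 1/71.1 = 0.0320277.
By memorylessness the expected residual is 1/Σλ = 31.223 days, regardless of the 32.2 already elapsed.

31.2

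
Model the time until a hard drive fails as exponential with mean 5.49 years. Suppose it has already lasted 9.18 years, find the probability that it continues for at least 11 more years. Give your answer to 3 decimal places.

0.135

The rate is λ = 1/5.49 = 0.182149 per year.
By the memoryless property, P(X > 9.18+11 | X > 9.18) = P(X > 11).
P(X > 11) = e^(−2.0036) ≈ 0.135.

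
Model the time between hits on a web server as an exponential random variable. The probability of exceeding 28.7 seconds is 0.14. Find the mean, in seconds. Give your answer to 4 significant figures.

e^(−λ·28.7) = 0.14 ⇒ λ = −ln(0.14)/28.7 = 0.0685057.
Mean = 1/λ = 14.5973 seconds.

14.60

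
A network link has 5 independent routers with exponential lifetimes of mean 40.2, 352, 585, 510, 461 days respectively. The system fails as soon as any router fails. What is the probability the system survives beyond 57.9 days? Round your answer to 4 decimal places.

0.1433

The first failure time is exponential with rate Σλ_i = 1/40.2 + 1/352 + 1/585 + 1/510 + 1/461 = 0.0335559 per day.
P(min > 57.9) = e^(−0.0335559·57.9) = e^(−1.9429) ≈ 0.1433.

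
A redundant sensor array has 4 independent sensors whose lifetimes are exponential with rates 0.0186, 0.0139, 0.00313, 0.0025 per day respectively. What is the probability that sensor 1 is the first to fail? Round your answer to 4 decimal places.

0.4878

The time to first failure is exponential with rate Σλ = 0.0186 + 0.0139 + 0.00313 + 0.0025 = 0.03813.
P(sensor 1 first) = λ_1/Σλ = 0.0186/0.03813 ≈ 0.4878.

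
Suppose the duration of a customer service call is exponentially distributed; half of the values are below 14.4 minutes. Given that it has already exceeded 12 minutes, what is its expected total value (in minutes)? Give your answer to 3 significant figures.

32.8

For an exponential, median = ln(2)/λ, so λ = ln 2 / 14.4 = 0.0481352 per minute.
By memorylessness, E[X | X > 12] = 12 + 1/λ = 12 + 20.7748 = 32.7748 minutes.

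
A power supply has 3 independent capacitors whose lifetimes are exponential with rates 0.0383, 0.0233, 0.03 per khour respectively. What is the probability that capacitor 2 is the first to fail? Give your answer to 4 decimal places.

0.2544

The time to first failure is exponential with rate Σλ = 0.0383 + 0.0233 + 0.03 = 0.0916.
P(capacitor 2 first) = λ_2/Σλ = 0.0233/0.0916 ≈ 0.2544.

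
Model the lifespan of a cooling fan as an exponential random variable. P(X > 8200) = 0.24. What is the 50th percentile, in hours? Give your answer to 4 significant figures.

e^(−λ·8200) = 0.24 ⇒ λ = −ln(0.24)/8200 = 0.000174039.
50th percentile: 1 − e^(−λt) = 0.5, t = −ln(0.5)/λ = 3982.72 hours.

3983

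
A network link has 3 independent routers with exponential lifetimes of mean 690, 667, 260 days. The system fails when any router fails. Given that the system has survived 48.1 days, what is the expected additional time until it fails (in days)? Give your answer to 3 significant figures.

First-failure rate Σλ = 1/690 + 1/667 + 1/260 = 0.00679468.
By memorylessness the expected residual is 1/Σλ = 147.174 days, regardless of the 48.1 already elapsed.

147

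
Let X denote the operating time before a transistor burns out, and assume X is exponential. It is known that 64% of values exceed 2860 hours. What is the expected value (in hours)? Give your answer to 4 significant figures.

6408

e^(−λ·2860) = 0.64 ⇒ λ = −ln(0.64)/2860 = 0.000156044.
Mean = 1/λ = 6408.43 hours.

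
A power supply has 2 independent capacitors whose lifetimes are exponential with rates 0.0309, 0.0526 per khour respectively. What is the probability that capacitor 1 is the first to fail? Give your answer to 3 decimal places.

The time to first failure is exponential with rate Σλ = 0.0309 + 0.0526 = 0.0835.
P(capacitor 1 first) = λ_1/Σλ = 0.0309/0.0835 ≈ 0.370.

0.370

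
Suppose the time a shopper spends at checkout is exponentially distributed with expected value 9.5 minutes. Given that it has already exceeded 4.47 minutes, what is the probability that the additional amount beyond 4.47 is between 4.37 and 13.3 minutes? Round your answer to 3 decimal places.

0.385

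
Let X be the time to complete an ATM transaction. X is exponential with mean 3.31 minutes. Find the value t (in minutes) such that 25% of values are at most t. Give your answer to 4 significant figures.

0.9522

The rate is λ = 1/3.31 = 0.302115 per minute.
Set 1 − e^(−λt) = 0.25, so t = −ln(0.75)/λ = 0.28768/0.302115 ≈ 0.952228 minutes.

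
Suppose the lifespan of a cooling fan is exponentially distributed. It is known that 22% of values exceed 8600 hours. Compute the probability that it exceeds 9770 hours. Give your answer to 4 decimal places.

e^(−λ·8600) = 0.22 ⇒ λ = −ln(0.22)/8600 = 0.000176061.
P(X > 9770) = e^(−0.000176061·9770) = e^(−1.7201) ≈ 0.1790.

0.1790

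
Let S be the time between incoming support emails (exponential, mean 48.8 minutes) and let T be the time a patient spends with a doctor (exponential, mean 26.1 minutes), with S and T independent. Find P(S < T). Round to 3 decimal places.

λ_1 = 1/48.8 = 0.0204918, λ_2 = 1/26.1 = 0.0383142.
For independent exponentials, P(S < T) = λ_1/(λ_1+λ_2) = 0.0204918/0.058806 ≈ 0.348.

0.348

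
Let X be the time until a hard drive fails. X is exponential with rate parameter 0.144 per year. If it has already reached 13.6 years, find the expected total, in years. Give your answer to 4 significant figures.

20.54

By memorylessness, E[X | X > 13.6] = 13.6 + 1/λ = 13.6 + 6.94444 = 20.5444 years.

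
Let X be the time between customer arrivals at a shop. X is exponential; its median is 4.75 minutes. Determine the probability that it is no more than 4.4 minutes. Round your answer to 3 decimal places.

For an exponential, median = ln(2)/λ, so λ = ln 2 / 4.75 = 0.145926 per minute.
P(X ≤ 4.4) = 1 − e^(−λ·4.4) = 1 − e^(−0.64207) ≈ 0.474.

0.474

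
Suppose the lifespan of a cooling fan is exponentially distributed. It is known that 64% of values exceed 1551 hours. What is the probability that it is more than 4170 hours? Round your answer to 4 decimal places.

0.3012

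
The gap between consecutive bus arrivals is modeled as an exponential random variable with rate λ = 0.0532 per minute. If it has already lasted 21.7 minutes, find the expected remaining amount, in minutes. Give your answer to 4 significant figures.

By memorylessness, the remaining amount past any threshold is again Exp(λ) with mean 1/λ = 18.797 minutes.

18.80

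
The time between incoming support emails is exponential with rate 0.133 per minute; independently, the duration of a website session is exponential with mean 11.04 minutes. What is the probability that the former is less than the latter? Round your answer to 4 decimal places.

0.5949

λ_1 = 0.133, λ_2 = 1/11.04 = 0.0905797.
For independent exponentials, P(the former < the latter) = λ_1/(λ_1+λ_2) = 0.133/0.22358 ≈ 0.5949.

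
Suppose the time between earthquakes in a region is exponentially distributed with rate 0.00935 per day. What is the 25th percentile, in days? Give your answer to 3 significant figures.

Set 1 − e^(−λt) = 0.25, so t = −ln(0.75)/λ = 0.28768/0.00935 ≈ 30.7681 days.

30.8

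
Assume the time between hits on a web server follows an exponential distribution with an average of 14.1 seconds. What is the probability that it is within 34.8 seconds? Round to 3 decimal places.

The rate is λ = 1/14.1 = 0.070922 per second.
P(X ≤ 34.8) = 1 − e^(−λ·34.8) = 1 − e^(−2.4681) ≈ 0.915.

0.915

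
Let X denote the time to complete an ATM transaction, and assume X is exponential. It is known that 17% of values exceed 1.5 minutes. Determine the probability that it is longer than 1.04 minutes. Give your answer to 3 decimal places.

0.293

e^(−λ·1.5) = 0.17 ⇒ λ = −ln(0.17)/1.5 = 1.1813.
P(X > 1.04) = e^(−1.1813·1.04) = e^(−1.2286) ≈ 0.293.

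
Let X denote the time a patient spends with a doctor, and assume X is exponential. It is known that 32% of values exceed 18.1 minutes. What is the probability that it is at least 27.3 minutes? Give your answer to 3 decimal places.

e^(−λ·18.1) = 0.32 ⇒ λ = −ln(0.32)/18.1 = 0.0629522.
P(X > 27.3) = e^(−0.0629522·27.3) = e^(−1.7186) ≈ 0.179.

0.179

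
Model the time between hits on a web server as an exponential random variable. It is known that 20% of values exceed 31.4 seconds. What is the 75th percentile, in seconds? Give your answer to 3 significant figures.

e^(−λ·31.4) = 0.20 ⇒ λ = −ln(0.20)/31.4 = 0.051256.
75th percentile: 1 − e^(−λt) = 0.75, t = −ln(0.25)/λ = 27.0465 seconds.

27.0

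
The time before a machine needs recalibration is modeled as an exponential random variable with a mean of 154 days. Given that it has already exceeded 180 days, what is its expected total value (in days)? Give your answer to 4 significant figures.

The rate is λ = 1/154 = 0.00649351 per day.
By memorylessness, E[X | X > 180] = 180 + 1/λ = 180 + 154 = 334 days.

334.0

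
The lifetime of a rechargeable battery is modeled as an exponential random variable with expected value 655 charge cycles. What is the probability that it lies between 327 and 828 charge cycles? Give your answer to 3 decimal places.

The rate is λ = 1/655 = 0.00152672 per charge cycle.
P(327 < X < 828) = e^(−λ·327) − e^(−λ·828) = 0.60699 − 0.28249 ≈ 0.325.

0.325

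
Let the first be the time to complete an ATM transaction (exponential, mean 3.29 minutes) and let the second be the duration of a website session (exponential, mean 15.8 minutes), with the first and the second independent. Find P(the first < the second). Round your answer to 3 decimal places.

0.828

λ_1 = 1/3.29 = 0.303951, λ_2 = 1/15.8 = 0.0632911.
For independent exponentials, P(the first < the second) = λ_1/(λ_1+λ_2) = 0.303951/0.367243 ≈ 0.828.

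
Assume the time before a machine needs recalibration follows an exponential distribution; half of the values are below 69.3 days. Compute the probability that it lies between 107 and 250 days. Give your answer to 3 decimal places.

For an exponential, median = ln(2)/λ, so λ = ln 2 / 69.3 = 0.0100021 per day.
P(107 < X < 250) = e^(−λ·107) − e^(−λ·250) = 0.34293 − 0.08204 ≈ 0.261.

0.261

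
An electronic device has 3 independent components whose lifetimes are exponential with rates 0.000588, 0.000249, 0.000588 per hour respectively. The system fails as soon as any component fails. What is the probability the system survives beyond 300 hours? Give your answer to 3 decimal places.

The time to first failure is exponential with rate Σλ = 0.000588 + 0.000249 + 0.000588 = 0.001425.
P(min > 300) = e^(−0.001425·300) = e^(−0.4275) ≈ 0.652.

0.652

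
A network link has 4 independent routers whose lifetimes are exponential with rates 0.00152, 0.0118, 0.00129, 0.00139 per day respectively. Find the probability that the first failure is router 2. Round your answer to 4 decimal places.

0.7375

The time to first failure is exponential with rate Σλ = 0.00152 + 0.0118 + 0.00129 + 0.00139 = 0.016.
P(router 2 first) = λ_2/Σλ = 0.0118/0.016 ≈ 0.7375.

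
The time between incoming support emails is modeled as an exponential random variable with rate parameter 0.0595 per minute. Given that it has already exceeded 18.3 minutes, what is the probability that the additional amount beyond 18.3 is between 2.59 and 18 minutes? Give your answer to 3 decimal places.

0.515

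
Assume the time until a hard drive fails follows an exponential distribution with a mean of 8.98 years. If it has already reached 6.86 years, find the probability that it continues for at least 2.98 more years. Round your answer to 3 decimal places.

The rate is λ = 1/8.98 = 0.111359 per year.
The exponential is memoryless, so the remaining time is again Exp(λ): the condition X > 6.86 is irrelevant.
P(X > 2.98) = e^(−0.33185) ≈ 0.718.

0.718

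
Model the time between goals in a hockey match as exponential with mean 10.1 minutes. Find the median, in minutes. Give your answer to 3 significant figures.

7.00

The rate is λ = 1/10.1 = 0.0990099 per minute.
Set 1 − e^(−λt) = 0.5, so t = −ln(0.5)/λ = 0.69315/0.0990099 ≈ 7.00079 minutes.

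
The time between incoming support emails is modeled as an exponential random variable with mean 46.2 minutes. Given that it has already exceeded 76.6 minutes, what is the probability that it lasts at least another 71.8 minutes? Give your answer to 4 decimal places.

The rate is λ = 1/46.2 = 0.021645 per minute.
P(X > s+t | X > s) = e^(−λ(s+t))/e^(−λs) = e^(−λt), independent of s = 76.6.
P(X > 71.8) = e^(−1.5541) ≈ 0.2114.

0.2114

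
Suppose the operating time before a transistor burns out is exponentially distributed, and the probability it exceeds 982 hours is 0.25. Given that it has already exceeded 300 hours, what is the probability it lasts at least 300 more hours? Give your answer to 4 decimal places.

From e^(−λ·982) = 0.25, λ = −ln(0.25)/982 = 0.00141171.
Memoryless: P(X > 300+300 | X > 300) = P(X > 300) = e^(−0.00141171·300) ≈ 0.6547.

0.6547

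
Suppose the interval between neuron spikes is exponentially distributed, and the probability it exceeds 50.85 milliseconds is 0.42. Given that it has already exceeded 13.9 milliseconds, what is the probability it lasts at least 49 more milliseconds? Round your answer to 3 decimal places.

From e^(−λ·50.85) = 0.42, λ = −ln(0.42)/50.85 = 0.01706.
Memoryless: P(X > 13.9+49 | X > 13.9) = P(X > 49) = e^(−0.01706·49) ≈ 0.433.

0.433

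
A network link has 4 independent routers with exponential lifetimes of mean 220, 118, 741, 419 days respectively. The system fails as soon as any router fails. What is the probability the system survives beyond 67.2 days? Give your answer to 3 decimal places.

0.324

The first failure time is exponential with rate Σλ_i = 1/220 + 1/118 + 1/741 + 1/419 = 0.0167562 per day.
P(min > 67.2) = e^(−0.0167562·67.2) = e^(−1.126) ≈ 0.324.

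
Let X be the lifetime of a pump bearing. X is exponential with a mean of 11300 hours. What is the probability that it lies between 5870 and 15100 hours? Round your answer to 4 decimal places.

The rate is λ = 1/11300 = 0.0000884956 per hour.
P(5870 < X < 15100) = e^(−λ·5870) − e^(−λ·15100) = 0.59484 − 0.26282 ≈ 0.3320.

0.3320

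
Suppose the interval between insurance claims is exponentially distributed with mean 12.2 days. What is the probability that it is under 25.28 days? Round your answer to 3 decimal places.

0.874

The rate is λ = 1/12.2 = 0.0819672 per day.
P(X ≤ 25.28) = 1 − e^(−λ·25.28) = 1 − e^(−2.0721) ≈ 0.874.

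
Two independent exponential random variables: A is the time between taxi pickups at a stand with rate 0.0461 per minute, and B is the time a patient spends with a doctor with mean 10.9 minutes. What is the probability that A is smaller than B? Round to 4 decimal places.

0.3344

λ_1 = 0.0461, λ_2 = 1/10.9 = 0.0917431.
For independent exponentials, P(A < B) = λ_1/(λ_1+λ_2) = 0.0461/0.137843 ≈ 0.3344.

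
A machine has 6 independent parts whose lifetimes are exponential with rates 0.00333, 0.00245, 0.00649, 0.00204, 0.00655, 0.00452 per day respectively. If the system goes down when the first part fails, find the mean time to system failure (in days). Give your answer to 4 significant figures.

The time to first failure is exponential with rate Σλ = 0.00333 + 0.00245 + 0.00649 + 0.00204 + 0.00655 + 0.00452 = 0.02538.
E[min] = 1/Σλ = 1/0.02538 = 39.4011 days.

39.40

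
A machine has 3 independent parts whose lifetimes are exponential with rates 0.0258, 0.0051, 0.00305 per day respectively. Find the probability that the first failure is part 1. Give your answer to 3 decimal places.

0.760

The time to first failure is exponential with rate Σλ = 0.0258 + 0.0051 + 0.00305 = 0.03395.
P(part 1 first) = λ_1/Σλ = 0.0258/0.03395 ≈ 0.760.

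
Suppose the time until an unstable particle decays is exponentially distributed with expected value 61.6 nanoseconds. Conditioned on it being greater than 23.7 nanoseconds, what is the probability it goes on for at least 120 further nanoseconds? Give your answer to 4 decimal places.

0.1426

The rate is λ = 1/61.6 = 0.0162338 per nanosecond.
P(X > s+t | X > s) = e^(−λ(s+t))/e^(−λs) = e^(−λt), independent of s = 23.7.
P(X > 120) = e^(−1.9481) ≈ 0.1426.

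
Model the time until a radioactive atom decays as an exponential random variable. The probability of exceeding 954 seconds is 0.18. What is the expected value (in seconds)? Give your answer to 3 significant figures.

e^(−λ·954) = 0.18 ⇒ λ = −ln(0.18)/954 = 0.00179748.
Mean = 1/λ = 556.334 seconds.

556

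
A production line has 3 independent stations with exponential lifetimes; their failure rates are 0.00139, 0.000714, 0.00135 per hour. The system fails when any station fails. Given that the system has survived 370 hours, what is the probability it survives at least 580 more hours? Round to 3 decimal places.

Time to first failure ~ Exp(Σλ) with Σλ = 0.003454.
By memorylessness, P(T > 370+580 | T > 370) = P(T > 580) = e^(−0.003454·580) ≈ 0.135.

0.135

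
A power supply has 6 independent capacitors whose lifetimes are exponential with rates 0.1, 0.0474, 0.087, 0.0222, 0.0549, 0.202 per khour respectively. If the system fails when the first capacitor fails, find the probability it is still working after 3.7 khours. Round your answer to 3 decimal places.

0.150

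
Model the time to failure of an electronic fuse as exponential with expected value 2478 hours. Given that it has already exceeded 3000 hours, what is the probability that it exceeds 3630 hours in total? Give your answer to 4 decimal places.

0.7755

The rate is λ = 1/2478 = 0.000403551 per hour.
P(X > s+t | X > s) = e^(−λ(s+t))/e^(−λs) = e^(−λt), independent of s = 3000.
P(X > 630) = e^(−0.25424) ≈ 0.7755.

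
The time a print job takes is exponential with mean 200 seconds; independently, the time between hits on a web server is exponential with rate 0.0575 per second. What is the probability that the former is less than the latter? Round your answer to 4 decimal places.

0.0800

λ_1 = 1/200 = 0.005, λ_2 = 0.0575.
For independent exponentials, P(the former < the latter) = λ_1/(λ_1+λ_2) = 0.005/0.0625 ≈ 0.0800.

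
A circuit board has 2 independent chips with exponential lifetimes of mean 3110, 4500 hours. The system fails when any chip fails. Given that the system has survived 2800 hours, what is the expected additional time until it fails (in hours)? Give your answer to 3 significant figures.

1840

First-failure rate Σλ = 1/3110 + 1/4500 = 0.000543766.
By memorylessness the expected residual is 1/Σλ = 1839.03 hours, regardless of the 2800 already elapsed.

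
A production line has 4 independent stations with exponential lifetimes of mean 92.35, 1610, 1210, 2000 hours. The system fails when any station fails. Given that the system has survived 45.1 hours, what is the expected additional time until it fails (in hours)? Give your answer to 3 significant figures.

78.3

First-failure rate Σλ = 1/92.35 + 1/1610 + 1/1210 + 1/2000 = 0.0127759.
By memorylessness the expected residual is 1/Σλ = 78.2722 hours, regardless of the 45.1 already elapsed.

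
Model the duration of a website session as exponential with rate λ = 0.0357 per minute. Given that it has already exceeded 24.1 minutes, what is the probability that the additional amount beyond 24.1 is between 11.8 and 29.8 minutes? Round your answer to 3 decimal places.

Memoryless: the residual past 24.1 is again Exp(λ).
P(11.8 < residual < 29.8) = e^(−λ·11.8) − e^(−λ·29.8) = 0.65622 − 0.34512 ≈ 0.311.

0.311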